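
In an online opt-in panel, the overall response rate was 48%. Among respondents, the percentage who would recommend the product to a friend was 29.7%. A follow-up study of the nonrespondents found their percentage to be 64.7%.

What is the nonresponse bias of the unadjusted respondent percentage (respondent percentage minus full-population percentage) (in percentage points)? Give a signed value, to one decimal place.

Nonresponse fraction = 1 − 0.48 = 0.52.
Bias = (nonresponse fraction) × (respondent percentage − nonrespondent percentage)
     = 0.52 × (29.7 − 64.7) = 0.52 × -35 = -18.2.

-18.2 percentage points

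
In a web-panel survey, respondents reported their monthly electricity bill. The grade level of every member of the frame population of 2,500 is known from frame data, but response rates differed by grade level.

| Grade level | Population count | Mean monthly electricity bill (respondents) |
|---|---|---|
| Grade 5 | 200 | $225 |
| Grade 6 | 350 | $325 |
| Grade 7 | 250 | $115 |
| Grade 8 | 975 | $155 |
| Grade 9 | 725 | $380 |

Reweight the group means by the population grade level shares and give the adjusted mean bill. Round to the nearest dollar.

Reweight to the known grade level distribution:
  Grade 5: (200/2,500) × 225 = 18
  Grade 6: (350/2,500) × 325 = 45.5
  Grade 7: (250/2,500) × 115 = 11.5
  Grade 8: (975/2,500) × 155 = 60.45
  Grade 9: (725/2,500) × 380 = 110.2
Post-stratified estimate = 245.65 → $246.

$246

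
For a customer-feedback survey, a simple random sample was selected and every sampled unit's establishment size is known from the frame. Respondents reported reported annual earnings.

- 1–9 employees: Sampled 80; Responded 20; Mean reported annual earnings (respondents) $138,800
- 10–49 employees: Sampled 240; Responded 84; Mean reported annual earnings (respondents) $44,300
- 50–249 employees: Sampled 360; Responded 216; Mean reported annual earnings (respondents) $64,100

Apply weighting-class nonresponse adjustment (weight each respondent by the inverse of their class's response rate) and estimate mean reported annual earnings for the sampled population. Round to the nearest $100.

$65,900

Response rates by class: 1–9 employees 20/80 = 25%, 10–49 employees 84/240 = 35%, 50–249 employees 216/360 = 60%.
Inverse-response-rate weighting restores each class to its sampled count, so class totals weight by n_sampled:
  1–9 employees: 80 × 138,800 = 11,104,000
  10–49 employees: 240 × 44,300 = 10,632,000
  50–249 employees: 360 × 64,100 = 23,076,000
Adjusted estimate = 44,812,000 / 680 = 65,900 → $65,900.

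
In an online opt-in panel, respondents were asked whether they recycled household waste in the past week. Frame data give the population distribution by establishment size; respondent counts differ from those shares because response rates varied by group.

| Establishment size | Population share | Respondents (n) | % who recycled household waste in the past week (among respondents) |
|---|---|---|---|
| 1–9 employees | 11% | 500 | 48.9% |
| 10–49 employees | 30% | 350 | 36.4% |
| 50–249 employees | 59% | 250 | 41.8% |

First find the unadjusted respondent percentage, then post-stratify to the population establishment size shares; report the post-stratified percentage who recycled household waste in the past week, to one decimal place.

41.0%

Without adjustment, the pooled respondent share is:
  (500/1100)×48.9 + (350/1100)×36.4 + (250/1100)×41.8 = 43.3091%
Post-stratified estimate weights by population shares:
  0.11×48.9 + 0.3×36.4 + 0.59×41.8 = 40.961%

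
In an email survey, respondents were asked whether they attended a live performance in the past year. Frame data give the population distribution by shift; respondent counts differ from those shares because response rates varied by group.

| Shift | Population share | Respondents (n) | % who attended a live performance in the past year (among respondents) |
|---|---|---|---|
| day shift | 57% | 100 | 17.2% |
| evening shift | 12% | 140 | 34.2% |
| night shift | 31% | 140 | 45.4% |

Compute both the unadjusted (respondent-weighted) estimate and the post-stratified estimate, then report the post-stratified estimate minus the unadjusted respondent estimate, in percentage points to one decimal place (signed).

-5.9 percentage points

Naive respondent-only estimate (weights = respondent counts):
  (100/380)×17.2 + (140/380)×34.2 + (140/380)×45.4 = 33.8526%
Post-stratified estimate weights by population shares:
  0.57×17.2 + 0.12×34.2 + 0.31×45.4 = 27.982%
Difference = 27.982 − 33.8526 = -5.8706 pp.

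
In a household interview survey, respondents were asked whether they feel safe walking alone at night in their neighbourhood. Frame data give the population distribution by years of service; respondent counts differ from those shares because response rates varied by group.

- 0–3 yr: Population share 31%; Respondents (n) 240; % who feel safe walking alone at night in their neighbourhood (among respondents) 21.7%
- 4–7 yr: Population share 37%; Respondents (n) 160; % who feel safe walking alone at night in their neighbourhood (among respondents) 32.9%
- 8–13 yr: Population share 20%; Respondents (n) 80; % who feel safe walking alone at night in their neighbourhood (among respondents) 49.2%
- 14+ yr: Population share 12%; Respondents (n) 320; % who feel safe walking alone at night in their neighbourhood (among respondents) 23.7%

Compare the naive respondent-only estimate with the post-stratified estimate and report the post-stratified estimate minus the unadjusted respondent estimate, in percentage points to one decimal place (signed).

Naive respondent-only estimate (weights = respondent counts):
  (240/800)×21.7 + (160/800)×32.9 + (80/800)×49.2 + (320/800)×23.7 = 27.49%
Post-stratifying to population shares instead:
  0.31×21.7 + 0.37×32.9 + 0.2×49.2 + 0.12×23.7 = 31.584%
Difference = 31.584 − 27.49 = 4.094 pp.

+4.1 percentage points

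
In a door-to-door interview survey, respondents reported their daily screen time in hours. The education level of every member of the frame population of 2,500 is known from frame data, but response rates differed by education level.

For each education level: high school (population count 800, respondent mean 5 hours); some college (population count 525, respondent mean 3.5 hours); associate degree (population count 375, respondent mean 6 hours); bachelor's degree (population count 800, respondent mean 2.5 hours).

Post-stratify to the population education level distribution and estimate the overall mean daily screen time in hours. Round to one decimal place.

Weight each group's respondent value by its population share:
  high school: (800/2,500) × 5 = 1.6
  some college: (525/2,500) × 3.5 = 0.735
  associate degree: (375/2,500) × 6 = 0.9
  bachelor's degree: (800/2,500) × 2.5 = 0.8
Post-stratified estimate = 4.035 → 4.0.

4.0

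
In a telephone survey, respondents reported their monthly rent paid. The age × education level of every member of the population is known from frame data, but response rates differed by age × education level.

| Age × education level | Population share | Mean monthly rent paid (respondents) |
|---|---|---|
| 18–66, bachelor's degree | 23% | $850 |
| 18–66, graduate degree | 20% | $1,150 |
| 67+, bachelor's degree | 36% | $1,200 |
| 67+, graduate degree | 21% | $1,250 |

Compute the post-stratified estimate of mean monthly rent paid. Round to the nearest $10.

$1,120

Post-stratification weights by population share, not respondent share:
  18–66, bachelor's degree: 0.23 × 850 = 195.5
  18–66, graduate degree: 0.2 × 1150 = 230
  67+, bachelor's degree: 0.36 × 1200 = 432
  67+, graduate degree: 0.21 × 1250 = 262.5
Post-stratified estimate = 1120 → $1,120.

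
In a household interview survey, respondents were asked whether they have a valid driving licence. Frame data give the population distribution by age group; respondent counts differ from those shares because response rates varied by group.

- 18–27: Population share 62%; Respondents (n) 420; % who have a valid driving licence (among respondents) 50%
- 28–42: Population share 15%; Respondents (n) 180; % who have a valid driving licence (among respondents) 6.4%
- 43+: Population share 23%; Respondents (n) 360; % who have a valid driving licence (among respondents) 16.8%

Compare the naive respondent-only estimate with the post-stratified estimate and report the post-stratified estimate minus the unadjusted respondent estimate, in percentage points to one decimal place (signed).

+6.4 percentage points

Unadjusted (pooled respondent) estimate weights by respondent counts:
  (420/960)×50 + (180/960)×6.4 + (360/960)×16.8 = 29.375%
Reweighting by population age group shares:
  0.62×50 + 0.15×6.4 + 0.23×16.8 = 35.824%
Difference = 35.824 − 29.375 = 6.449 pp.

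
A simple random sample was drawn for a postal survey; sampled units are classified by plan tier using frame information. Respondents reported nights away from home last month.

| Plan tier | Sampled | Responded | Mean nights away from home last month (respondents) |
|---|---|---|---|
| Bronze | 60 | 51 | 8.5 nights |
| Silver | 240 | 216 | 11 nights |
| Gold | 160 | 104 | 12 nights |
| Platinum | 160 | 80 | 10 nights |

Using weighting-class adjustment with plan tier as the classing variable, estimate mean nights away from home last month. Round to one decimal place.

Class response rates: Bronze 51/60 = 85%, Silver 216/240 = 90%, Gold 104/160 = 65%, Platinum 80/160 = 50%.
Each respondent's weight = sampled/responded in their class; summing within a class gives n_sampled, so:
  Bronze: 60 × 8.5 = 510
  Silver: 240 × 11 = 2640
  Gold: 160 × 12 = 1920
  Platinum: 160 × 10 = 1600
Adjusted estimate = 6670 / 620 = 10.7581 → 10.8.

10.8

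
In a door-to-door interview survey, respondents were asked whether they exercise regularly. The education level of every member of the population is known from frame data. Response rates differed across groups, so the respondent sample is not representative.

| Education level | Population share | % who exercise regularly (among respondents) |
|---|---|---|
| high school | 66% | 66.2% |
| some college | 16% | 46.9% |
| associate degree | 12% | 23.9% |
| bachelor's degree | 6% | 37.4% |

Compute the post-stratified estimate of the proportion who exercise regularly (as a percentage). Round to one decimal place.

Reweight to the known education level distribution:
  high school: 0.66 × 66.2 = 43.692
  some college: 0.16 × 46.9 = 7.504
  associate degree: 0.12 × 23.9 = 2.868
  bachelor's degree: 0.06 × 37.4 = 2.244
Post-stratified estimate = 56.308 → 56.3%.

56.3%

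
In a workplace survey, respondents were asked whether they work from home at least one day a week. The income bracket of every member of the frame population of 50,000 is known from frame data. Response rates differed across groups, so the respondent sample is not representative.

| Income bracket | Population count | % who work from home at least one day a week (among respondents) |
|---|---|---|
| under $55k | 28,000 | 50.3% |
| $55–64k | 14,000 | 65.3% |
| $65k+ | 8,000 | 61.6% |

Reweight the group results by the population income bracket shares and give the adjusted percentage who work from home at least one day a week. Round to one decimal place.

56.3%

Post-stratification weights by population share, not respondent share:
  under $55k: (28,000/50,000) × 50.3 = 28.168
  $55–64k: (14,000/50,000) × 65.3 = 18.284
  $65k+: (8,000/50,000) × 61.6 = 9.856
Post-stratified estimate = 56.308 → 56.3%.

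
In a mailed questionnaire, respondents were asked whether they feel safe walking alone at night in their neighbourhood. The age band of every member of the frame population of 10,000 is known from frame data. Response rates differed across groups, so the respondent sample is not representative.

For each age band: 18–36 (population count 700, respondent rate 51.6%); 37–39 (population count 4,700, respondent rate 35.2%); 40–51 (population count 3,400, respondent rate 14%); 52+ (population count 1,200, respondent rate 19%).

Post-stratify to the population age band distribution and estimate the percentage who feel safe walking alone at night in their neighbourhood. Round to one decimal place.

27.2%

Post-stratification weights by population share, not respondent share:
  18–36: (700/10,000) × 51.6 = 3.612
  37–39: (4,700/10,000) × 35.2 = 16.544
  40–51: (3,400/10,000) × 14 = 4.76
  52+: (1,200/10,000) × 19 = 2.28
Post-stratified estimate = 27.196 → 27.2%.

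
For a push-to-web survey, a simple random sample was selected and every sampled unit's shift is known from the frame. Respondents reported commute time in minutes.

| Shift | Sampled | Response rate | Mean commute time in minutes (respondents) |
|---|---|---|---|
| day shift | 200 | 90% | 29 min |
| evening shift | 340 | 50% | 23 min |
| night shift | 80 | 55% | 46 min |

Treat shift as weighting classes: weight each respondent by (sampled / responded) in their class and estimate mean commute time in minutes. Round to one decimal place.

Weighting each respondent by the inverse class response rate inflates each class back to its sampled size, so the class weight is n_sampled:
  day shift: 200 × 29 = 5800
  evening shift: 340 × 23 = 7820
  night shift: 80 × 46 = 3680
Adjusted estimate = 17,300 / 620 = 27.9032 → 27.9.

27.9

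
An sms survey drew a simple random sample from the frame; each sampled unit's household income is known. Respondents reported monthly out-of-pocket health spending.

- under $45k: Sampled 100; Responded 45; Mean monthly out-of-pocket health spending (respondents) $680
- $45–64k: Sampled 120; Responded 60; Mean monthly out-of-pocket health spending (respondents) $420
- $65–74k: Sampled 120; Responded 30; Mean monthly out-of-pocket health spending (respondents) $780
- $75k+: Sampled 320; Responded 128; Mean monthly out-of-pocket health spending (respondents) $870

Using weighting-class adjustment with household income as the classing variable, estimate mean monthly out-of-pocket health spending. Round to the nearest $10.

$740

Class response rates: under $45k 45/100 = 45%, $45–64k 60/120 = 50%, $65–74k 30/120 = 25%, $75k+ 128/320 = 40%.
Weighting each respondent by the inverse class response rate inflates each class back to its sampled size, so the class weight is n_sampled:
  under $45k: 100 × 680 = 68,000
  $45–64k: 120 × 420 = 50,400
  $65–74k: 120 × 780 = 93,600
  $75k+: 320 × 870 = 278,400
Adjusted estimate = 490,400 / 660 = 743.03 → $740.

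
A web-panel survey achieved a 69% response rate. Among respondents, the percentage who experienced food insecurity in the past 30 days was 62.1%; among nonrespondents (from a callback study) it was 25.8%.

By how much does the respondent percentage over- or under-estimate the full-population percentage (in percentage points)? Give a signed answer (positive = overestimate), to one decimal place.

Nonresponse fraction = 1 − 0.69 = 0.31.
Bias = (nonresponse fraction) × (respondent percentage − nonrespondent percentage)
     = 0.31 × (62.1 − 25.8) = 0.31 × 36.3 = 11.253.

+11.3 percentage points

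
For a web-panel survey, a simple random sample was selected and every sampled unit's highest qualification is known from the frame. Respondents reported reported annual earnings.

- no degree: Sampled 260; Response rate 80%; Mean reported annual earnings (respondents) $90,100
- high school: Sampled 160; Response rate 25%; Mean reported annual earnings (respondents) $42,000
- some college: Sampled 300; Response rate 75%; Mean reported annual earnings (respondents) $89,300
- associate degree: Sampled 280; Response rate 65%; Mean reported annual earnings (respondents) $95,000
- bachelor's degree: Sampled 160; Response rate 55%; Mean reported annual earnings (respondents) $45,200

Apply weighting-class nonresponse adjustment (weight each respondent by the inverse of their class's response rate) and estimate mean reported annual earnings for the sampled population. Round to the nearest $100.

Weighting each respondent by the inverse class response rate inflates each class back to its sampled size, so the class weight is n_sampled:
  no degree: 260 × 90,100 = 23,426,000
  high school: 160 × 42,000 = 6,720,000
  some college: 300 × 89,300 = 26,790,000
  associate degree: 280 × 95,000 = 26,600,000
  bachelor's degree: 160 × 45,200 = 7,232,000
Adjusted estimate = 90,768,000 / 1,160 = 78248.3 → $78,200.

$78,200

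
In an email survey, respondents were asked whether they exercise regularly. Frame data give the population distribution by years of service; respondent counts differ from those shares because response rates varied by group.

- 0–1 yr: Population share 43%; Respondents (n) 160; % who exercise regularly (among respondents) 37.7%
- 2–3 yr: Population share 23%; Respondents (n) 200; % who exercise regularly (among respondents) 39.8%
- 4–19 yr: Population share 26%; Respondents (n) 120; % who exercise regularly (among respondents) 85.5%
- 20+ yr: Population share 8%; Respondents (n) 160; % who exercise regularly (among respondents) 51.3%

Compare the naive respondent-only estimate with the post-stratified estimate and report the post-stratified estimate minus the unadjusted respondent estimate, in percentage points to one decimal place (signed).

Unadjusted (pooled respondent) estimate weights by respondent counts:
  (160/640)×37.7 + (200/640)×39.8 + (120/640)×85.5 + (160/640)×51.3 = 50.7188%
Post-stratifying to population shares instead:
  0.43×37.7 + 0.23×39.8 + 0.26×85.5 + 0.08×51.3 = 51.699%
Difference = 51.699 − 50.7188 = 0.9803 pp.

+1.0 percentage points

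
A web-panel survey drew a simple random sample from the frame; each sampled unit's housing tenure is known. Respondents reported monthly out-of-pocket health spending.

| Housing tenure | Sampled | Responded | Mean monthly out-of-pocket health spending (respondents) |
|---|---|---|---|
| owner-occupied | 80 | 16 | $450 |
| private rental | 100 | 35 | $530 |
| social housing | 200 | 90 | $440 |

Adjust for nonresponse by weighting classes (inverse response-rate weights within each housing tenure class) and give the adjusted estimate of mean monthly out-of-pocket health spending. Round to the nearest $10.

$470

Class response rates: owner-occupied 16/80 = 20%, private rental 35/100 = 35%, social housing 90/200 = 45%.
With weight = n_sampled/n_responded per class, the weighted class total is n_sampled:
  owner-occupied: 80 × 450 = 36,000
  private rental: 100 × 530 = 53,000
  social housing: 200 × 440 = 88,000
Adjusted estimate = 177,000 / 380 = 465.789 → $470.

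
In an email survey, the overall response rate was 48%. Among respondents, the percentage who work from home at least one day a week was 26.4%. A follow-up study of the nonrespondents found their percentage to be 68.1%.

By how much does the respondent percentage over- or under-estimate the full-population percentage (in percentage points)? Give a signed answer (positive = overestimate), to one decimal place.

Nonresponse fraction = 1 − 0.48 = 0.52.
Bias = (nonresponse fraction) × (respondent percentage − nonrespondent percentage)
     = 0.52 × (26.4 − 68.1) = 0.52 × -41.7 = -21.684.

-21.7 percentage points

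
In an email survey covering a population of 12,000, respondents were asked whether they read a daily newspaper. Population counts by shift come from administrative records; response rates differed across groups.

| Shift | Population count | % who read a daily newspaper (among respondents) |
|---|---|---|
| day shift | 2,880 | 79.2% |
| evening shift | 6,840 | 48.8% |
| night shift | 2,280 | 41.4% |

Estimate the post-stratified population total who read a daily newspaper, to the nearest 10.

6,560

Each cell contributes its population count × the respondent rate:
  day shift: 2,880 × 79.2% = 2280.96
  evening shift: 6,840 × 48.8% = 3337.92
  night shift: 2,280 × 41.4% = 943.92
Estimated total = 6562.8 → 6,560.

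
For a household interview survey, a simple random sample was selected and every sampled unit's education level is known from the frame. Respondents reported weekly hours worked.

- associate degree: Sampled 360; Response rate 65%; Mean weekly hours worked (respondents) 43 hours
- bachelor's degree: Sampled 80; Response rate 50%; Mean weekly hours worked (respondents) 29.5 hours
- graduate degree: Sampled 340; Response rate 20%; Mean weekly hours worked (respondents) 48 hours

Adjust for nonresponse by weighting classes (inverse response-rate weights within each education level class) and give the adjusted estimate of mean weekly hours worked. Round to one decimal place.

43.8

Weighting each respondent by the inverse class response rate inflates each class back to its sampled size, so the class weight is n_sampled:
  associate degree: 360 × 43 = 15,480
  bachelor's degree: 80 × 29.5 = 2360
  graduate degree: 340 × 48 = 16,320
Adjusted estimate = 34,160 / 780 = 43.7949 → 43.8.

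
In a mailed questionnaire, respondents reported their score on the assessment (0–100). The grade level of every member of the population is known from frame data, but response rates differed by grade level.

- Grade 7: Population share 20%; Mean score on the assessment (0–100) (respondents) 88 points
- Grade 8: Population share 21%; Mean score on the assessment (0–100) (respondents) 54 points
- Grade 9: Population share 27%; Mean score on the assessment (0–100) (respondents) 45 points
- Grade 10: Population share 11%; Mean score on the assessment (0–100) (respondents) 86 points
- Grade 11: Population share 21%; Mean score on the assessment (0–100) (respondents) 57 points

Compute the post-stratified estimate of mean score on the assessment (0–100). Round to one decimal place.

Weight each group's respondent value by its population share:
  Grade 7: 0.2 × 88 = 17.6
  Grade 8: 0.21 × 54 = 11.34
  Grade 9: 0.27 × 45 = 12.15
  Grade 10: 0.11 × 86 = 9.46
  Grade 11: 0.21 × 57 = 11.97
Post-stratified estimate = 62.52 → 62.5.

62.5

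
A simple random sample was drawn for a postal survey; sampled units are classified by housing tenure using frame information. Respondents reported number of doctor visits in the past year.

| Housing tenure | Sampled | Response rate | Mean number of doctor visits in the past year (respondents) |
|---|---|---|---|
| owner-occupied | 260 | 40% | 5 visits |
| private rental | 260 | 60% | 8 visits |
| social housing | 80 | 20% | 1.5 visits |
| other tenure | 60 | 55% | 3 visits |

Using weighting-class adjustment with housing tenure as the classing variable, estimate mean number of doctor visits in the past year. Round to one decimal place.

Weighting each respondent by the inverse class response rate inflates each class back to its sampled size, so the class weight is n_sampled:
  owner-occupied: 260 × 5 = 1300
  private rental: 260 × 8 = 2080
  social housing: 80 × 1.5 = 120
  other tenure: 60 × 3 = 180
Adjusted estimate = 3680 / 660 = 5.57576 → 5.6.

5.6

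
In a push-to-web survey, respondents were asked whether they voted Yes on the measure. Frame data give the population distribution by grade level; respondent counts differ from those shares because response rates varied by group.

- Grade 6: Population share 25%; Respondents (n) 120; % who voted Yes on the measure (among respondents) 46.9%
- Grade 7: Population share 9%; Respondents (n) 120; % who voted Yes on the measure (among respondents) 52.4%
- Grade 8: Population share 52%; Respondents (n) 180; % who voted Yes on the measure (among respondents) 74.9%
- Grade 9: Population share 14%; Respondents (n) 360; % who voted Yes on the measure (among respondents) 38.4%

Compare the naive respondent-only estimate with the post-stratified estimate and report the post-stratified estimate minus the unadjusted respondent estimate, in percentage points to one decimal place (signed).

+10.5 percentage points

Unadjusted (pooled respondent) estimate weights by respondent counts:
  (120/780)×46.9 + (120/780)×52.4 + (180/780)×74.9 + (360/780)×38.4 = 50.2846%
Reweighting by population grade level shares:
  0.25×46.9 + 0.09×52.4 + 0.52×74.9 + 0.14×38.4 = 60.765%
Difference = 60.765 − 50.2846 = 10.4804 pp.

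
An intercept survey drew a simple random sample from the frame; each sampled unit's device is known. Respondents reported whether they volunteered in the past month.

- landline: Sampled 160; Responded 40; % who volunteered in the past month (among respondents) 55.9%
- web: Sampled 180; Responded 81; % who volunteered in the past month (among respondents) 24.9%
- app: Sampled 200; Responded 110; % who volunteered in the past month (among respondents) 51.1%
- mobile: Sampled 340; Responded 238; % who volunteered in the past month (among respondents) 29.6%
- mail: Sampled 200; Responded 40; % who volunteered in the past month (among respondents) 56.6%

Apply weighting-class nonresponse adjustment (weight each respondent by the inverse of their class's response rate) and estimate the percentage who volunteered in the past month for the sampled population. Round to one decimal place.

41.7%

Response rates by class: landline 40/160 = 25%, web 81/180 = 45%, app 110/200 = 55%, mobile 238/340 = 70%, mail 40/200 = 20%.
Each respondent's weight = sampled/responded in their class; summing within a class gives n_sampled, so:
  landline: 160 × 55.9 = 8944
  web: 180 × 24.9 = 4482
  app: 200 × 51.1 = 10,220
  mobile: 340 × 29.6 = 10,064
  mail: 200 × 56.6 = 11,320
Adjusted estimate = 45,030 / 1,080 = 41.6944 → 41.7%.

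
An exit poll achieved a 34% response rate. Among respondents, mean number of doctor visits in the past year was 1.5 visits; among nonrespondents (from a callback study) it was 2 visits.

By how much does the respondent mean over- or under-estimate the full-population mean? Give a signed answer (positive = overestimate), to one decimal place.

Nonresponse fraction = 1 − 0.34 = 0.66.
Bias = (nonresponse fraction) × (respondent mean − nonrespondent mean)
     = 0.66 × (1.5 − 2) = 0.66 × -0.5 = -0.33.

-0.3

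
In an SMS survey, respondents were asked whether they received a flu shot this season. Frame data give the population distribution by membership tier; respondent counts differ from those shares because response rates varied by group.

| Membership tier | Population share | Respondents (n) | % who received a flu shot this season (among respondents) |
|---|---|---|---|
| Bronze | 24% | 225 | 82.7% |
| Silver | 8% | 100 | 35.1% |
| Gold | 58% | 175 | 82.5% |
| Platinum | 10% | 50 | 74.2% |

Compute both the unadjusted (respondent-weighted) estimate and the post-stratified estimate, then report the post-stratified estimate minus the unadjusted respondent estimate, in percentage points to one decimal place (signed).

Without adjustment, the pooled respondent share is:
  (225/550)×82.7 + (100/550)×35.1 + (175/550)×82.5 + (50/550)×74.2 = 73.2091%
Post-stratified estimate weights by population shares:
  0.24×82.7 + 0.08×35.1 + 0.58×82.5 + 0.1×74.2 = 77.926%
Difference = 77.926 − 73.2091 = 4.7169 pp.

+4.7 percentage points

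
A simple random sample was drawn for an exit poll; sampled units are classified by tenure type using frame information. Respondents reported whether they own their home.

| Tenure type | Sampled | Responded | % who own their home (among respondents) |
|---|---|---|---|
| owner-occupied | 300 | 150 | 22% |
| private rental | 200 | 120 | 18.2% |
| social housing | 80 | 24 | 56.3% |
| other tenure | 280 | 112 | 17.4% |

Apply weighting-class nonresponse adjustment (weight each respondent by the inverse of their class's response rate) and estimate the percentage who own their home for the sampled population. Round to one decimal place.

Response rates by class: owner-occupied 150/300 = 50%, private rental 120/200 = 60%, social housing 24/80 = 30%, other tenure 112/280 = 40%.
With weight = n_sampled/n_responded per class, the weighted class total is n_sampled:
  owner-occupied: 300 × 22 = 6600
  private rental: 200 × 18.2 = 3640
  social housing: 80 × 56.3 = 4504
  other tenure: 280 × 17.4 = 4872
Adjusted estimate = 19,616 / 860 = 22.8093 → 22.8%.

22.8%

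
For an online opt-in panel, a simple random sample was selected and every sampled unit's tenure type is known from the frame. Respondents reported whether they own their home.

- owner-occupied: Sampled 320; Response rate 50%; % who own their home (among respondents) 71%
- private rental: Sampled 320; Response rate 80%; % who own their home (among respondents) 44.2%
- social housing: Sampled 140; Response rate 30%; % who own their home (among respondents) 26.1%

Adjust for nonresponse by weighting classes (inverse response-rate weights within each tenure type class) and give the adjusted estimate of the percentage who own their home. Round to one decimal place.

Inverse-response-rate weighting restores each class to its sampled count, so class totals weight by n_sampled:
  owner-occupied: 320 × 71 = 22,720
  private rental: 320 × 44.2 = 14,144
  social housing: 140 × 26.1 = 3654
Adjusted estimate = 40,518 / 780 = 51.9462 → 51.9%.

51.9%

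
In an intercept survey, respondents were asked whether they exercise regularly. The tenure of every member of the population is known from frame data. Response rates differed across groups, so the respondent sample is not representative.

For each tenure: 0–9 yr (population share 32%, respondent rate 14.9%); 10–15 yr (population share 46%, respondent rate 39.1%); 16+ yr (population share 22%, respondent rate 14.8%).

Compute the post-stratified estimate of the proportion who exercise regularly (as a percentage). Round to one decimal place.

Reweight to the known tenure distribution:
  0–9 yr: 0.32 × 14.9 = 4.768
  10–15 yr: 0.46 × 39.1 = 17.986
  16+ yr: 0.22 × 14.8 = 3.256
Post-stratified estimate = 26.01 → 26.0%.

26.0%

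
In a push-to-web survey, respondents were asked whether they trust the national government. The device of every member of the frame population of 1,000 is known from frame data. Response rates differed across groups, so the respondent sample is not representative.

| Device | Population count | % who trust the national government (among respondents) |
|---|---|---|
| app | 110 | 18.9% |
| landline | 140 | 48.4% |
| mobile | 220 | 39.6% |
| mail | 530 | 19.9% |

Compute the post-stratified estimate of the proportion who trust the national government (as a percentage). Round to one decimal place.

28.1%

Reweight to the known device distribution:
  app: (110/1,000) × 18.9 = 2.079
  landline: (140/1,000) × 48.4 = 6.776
  mobile: (220/1,000) × 39.6 = 8.712
  mail: (530/1,000) × 19.9 = 10.547
Post-stratified estimate = 28.114 → 28.1%.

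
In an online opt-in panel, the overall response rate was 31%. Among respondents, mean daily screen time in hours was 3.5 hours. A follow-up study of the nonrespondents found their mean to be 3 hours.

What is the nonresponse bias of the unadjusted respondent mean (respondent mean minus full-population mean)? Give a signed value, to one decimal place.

Nonresponse fraction = 1 − 0.31 = 0.69.
Bias = (nonresponse fraction) × (respondent mean − nonrespondent mean)
     = 0.69 × (3.5 − 3) = 0.69 × 0.5 = 0.345.

+0.3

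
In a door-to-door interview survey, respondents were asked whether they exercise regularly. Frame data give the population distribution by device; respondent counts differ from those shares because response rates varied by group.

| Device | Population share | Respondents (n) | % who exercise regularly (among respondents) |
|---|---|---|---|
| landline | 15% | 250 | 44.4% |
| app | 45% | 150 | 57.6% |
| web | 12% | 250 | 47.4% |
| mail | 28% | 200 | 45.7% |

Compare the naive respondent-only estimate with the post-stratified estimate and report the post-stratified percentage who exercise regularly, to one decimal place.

51.1%

Without adjustment, the pooled respondent share is:
  (250/850)×44.4 + (150/850)×57.6 + (250/850)×47.4 + (200/850)×45.7 = 47.9176%
Post-stratifying to population shares instead:
  0.15×44.4 + 0.45×57.6 + 0.12×47.4 + 0.28×45.7 = 51.064%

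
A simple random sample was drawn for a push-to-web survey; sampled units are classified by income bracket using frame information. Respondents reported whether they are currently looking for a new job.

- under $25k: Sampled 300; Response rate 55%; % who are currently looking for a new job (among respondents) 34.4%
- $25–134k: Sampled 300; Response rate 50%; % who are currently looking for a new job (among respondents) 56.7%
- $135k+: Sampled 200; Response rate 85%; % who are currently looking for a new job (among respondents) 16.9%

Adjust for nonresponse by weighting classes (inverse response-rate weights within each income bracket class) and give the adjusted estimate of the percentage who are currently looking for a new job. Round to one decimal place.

With weight = n_sampled/n_responded per class, the weighted class total is n_sampled:
  under $25k: 300 × 34.4 = 10,320
  $25–134k: 300 × 56.7 = 17,010
  $135k+: 200 × 16.9 = 3380
Adjusted estimate = 30,710 / 800 = 38.3875 → 38.4%.

38.4%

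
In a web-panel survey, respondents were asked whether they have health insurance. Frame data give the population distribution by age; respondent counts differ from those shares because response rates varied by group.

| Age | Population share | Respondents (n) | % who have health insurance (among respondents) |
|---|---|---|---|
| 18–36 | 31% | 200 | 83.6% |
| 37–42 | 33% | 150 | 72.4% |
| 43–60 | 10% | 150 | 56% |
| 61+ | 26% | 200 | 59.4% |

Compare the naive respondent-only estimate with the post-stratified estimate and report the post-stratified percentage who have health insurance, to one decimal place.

Naive respondent-only estimate (weights = respondent counts):
  (200/700)×83.6 + (150/700)×72.4 + (150/700)×56 + (200/700)×59.4 = 68.3714%
Reweighting by population age shares:
  0.31×83.6 + 0.33×72.4 + 0.1×56 + 0.26×59.4 = 70.852%

70.9%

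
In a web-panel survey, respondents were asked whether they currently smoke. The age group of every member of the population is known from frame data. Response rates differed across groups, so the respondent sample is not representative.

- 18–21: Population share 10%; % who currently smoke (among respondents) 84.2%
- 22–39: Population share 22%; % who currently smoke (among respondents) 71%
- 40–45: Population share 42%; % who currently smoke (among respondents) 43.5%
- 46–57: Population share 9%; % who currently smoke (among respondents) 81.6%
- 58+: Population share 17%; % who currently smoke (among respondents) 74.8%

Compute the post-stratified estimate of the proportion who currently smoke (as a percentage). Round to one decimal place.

62.4%

Each cell contributes population-share × respondent value:
  18–21: 0.1 × 84.2 = 8.42
  22–39: 0.22 × 71 = 15.62
  40–45: 0.42 × 43.5 = 18.27
  46–57: 0.09 × 81.6 = 7.344
  58+: 0.17 × 74.8 = 12.716
Post-stratified estimate = 62.37 → 62.4%.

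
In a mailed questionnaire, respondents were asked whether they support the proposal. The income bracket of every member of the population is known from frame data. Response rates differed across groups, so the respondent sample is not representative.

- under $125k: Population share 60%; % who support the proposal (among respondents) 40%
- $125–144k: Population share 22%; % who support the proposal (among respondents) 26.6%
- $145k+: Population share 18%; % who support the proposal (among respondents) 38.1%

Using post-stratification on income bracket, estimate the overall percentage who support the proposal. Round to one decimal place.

36.7%

Reweight to the known income bracket distribution:
  under $125k: 0.6 × 40 = 24
  $125–144k: 0.22 × 26.6 = 5.852
  $145k+: 0.18 × 38.1 = 6.858
Post-stratified estimate = 36.71 → 36.7%.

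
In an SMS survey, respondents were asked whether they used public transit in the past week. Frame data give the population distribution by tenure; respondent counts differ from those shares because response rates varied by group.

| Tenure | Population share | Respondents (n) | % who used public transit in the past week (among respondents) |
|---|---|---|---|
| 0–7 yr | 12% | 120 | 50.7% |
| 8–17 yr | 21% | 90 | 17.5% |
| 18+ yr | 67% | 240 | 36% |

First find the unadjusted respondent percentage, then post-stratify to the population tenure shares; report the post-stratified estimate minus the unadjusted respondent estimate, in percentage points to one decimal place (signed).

Without adjustment, the pooled respondent share is:
  (120/450)×50.7 + (90/450)×17.5 + (240/450)×36 = 36.22%
Post-stratified estimate weights by population shares:
  0.12×50.7 + 0.21×17.5 + 0.67×36 = 33.879%
Difference = 33.879 − 36.22 = -2.341 pp.

-2.3 percentage points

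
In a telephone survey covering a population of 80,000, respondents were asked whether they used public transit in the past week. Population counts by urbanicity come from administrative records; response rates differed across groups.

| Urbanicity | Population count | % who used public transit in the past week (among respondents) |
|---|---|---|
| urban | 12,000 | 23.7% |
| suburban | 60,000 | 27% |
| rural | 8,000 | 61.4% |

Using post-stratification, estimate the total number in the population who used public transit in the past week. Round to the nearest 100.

24,000

Each cell contributes its population count × the respondent rate:
  urban: 12,000 × 23.7% = 2844
  suburban: 60,000 × 27% = 16,200
  rural: 8,000 × 61.4% = 4912
Estimated total = 23,956 → 24,000.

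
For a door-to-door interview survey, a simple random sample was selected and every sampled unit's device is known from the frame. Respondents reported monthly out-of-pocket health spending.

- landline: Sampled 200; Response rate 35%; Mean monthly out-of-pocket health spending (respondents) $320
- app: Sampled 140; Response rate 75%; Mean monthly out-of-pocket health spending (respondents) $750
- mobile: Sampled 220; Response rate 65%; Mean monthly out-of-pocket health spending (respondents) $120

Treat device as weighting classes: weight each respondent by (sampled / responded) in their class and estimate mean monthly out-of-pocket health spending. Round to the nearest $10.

Each respondent's weight = sampled/responded in their class; summing within a class gives n_sampled, so:
  landline: 200 × 320 = 64,000
  app: 140 × 750 = 105,000
  mobile: 220 × 120 = 26,400
Adjusted estimate = 195,400 / 560 = 348.929 → $350.

$350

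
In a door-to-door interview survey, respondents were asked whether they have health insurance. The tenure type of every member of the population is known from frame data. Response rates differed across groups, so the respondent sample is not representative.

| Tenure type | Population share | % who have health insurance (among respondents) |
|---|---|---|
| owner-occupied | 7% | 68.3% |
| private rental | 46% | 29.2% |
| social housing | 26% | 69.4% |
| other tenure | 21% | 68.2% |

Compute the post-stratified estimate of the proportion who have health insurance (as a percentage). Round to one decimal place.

50.6%

Weight each group's respondent value by its population share:
  owner-occupied: 0.07 × 68.3 = 4.781
  private rental: 0.46 × 29.2 = 13.432
  social housing: 0.26 × 69.4 = 18.044
  other tenure: 0.21 × 68.2 = 14.322
Post-stratified estimate = 50.579 → 50.6%.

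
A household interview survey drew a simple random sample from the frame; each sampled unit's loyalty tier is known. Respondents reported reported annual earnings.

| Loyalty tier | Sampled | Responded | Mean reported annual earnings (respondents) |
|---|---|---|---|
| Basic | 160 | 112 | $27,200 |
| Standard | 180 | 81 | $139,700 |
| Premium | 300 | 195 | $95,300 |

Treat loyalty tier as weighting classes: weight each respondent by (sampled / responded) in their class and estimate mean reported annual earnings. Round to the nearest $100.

Class response rates: Basic 112/160 = 70%, Standard 81/180 = 45%, Premium 195/300 = 65%.
With weight = n_sampled/n_responded per class, the weighted class total is n_sampled:
  Basic: 160 × 27,200 = 4,352,000
  Standard: 180 × 139,700 = 25,146,000
  Premium: 300 × 95,300 = 28,590,000
Adjusted estimate = 58,088,000 / 640 = 90762.5 → $90,800.

$90,800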